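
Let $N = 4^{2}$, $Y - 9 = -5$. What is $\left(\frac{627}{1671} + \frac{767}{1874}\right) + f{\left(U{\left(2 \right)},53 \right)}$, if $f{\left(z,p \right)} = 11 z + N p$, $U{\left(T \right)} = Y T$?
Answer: $\frac{977832533}{1043818} \approx 936.78$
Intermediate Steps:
$Y = 4$ ($Y = 9 - 5 = 4$)
$N = 16$
$U{\left(T \right)} = 4 T$
$f{\left(z,p \right)} = 11 z + 16 p$
$\left(\frac{627}{1671} + \frac{767}{1874}\right) + f{\left(U{\left(2 \right)},53 \right)} = \left(\frac{627}{1671} + \frac{767}{1874}\right) + \left(11 \cdot 4 \cdot 2 + 16 \cdot 53\right) = \left(627 \cdot \frac{1}{1671} + 767 \cdot \frac{1}{1874}\right) + \left(11 \cdot 8 + 848\right) = \left(\frac{209}{557} + \frac{767}{1874}\right) + \left(88 + 848\right) = \frac{818885}{1043818} + 936 = \frac{977832533}{1043818}$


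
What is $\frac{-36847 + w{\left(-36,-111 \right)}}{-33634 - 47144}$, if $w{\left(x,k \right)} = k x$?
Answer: $\frac{32851}{80778} \approx 0.40668$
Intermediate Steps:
$\frac{-36847 + w{\left(-36,-111 \right)}}{-33634 - 47144} = \frac{-36847 - -3996}{-33634 - 47144} = \frac{-36847 + 3996}{-80778} = \left(-32851\right) \left(- \frac{1}{80778}\right) = \frac{32851}{80778}$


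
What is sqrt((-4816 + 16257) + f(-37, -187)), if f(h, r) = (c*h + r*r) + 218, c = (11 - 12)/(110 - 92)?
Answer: sqrt(1678682)/6 ≈ 215.94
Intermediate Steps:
c = -1/18 ≈ -0.055556
f(h, r) = 218 + r**2 - h/18 (f(h, r) = (-h/18 + r*r) + 218 = (-h/18 + r**2) + 218 = (r**2 - h/18) + 218 = 218 + r**2 - h/18)
sqrt((-4816 + 16257) + f(-37, -187)) = sqrt((-4816 + 16257) + (218 + (-187)**2 - 1/18*(-37))) = sqrt(11441 + (218 + 34969 + 37/18)) = sqrt(11441 + 633403/18) = sqrt(839341/18) = sqrt(1678682)/6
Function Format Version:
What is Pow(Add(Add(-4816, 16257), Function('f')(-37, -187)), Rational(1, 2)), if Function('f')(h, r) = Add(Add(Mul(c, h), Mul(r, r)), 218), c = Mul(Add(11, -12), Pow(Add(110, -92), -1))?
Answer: Mul(Rational(1, 6), Pow(1678682, Rational(1, 2))) ≈ 215.94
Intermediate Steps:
c = Rational(-1, 18) (c = Mul(-1, Pow(18, -1)) = Mul(-1, Rational(1, 18)) = Rational(-1, 18) ≈ -0.055556)
Function('f')(h, r) = Add(218, Pow(r, 2), Mul(Rational(-1, 18), h)) (Function('f')(h, r) = Add(Add(Mul(Rational(-1, 18), h), Mul(r, r)), 218) = Add(Add(Mul(Rational(-1, 18), h), Pow(r, 2)), 218) = Add(Add(Pow(r, 2), Mul(Rational(-1, 18), h)), 218) = Add(218, Pow(r, 2), Mul(Rational(-1, 18), h)))
Pow(Add(Add(-4816, 16257), Function('f')(-37, -187)), Rational(1, 2)) = Pow(Add(Add(-4816, 16257), Add(218, Pow(-187, 2), Mul(Rational(-1, 18), -37))), Rational(1, 2)) = Pow(Add(11441, Add(218, 34969, Rational(37, 18))), Rational(1, 2)) = Pow(Add(11441, Rational(633403, 18)), Rational(1, 2)) = Pow(Rational(839341, 18), Rational(1, 2)) = Mul(Rational(1, 6), Pow(1678682, Rational(1, 2)))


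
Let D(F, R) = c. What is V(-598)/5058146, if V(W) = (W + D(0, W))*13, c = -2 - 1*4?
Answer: -3926/2529073 ≈ -0.0015523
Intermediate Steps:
c = -6 (c = -2 - 4 = -6)
D(F, R) = -6
V(W) = -78 + 13*W (V(W) = (W - 6)*13 = (-6 + W)*13 = -78 + 13*W)
V(-598)/5058146 = (-78 + 13*(-598))/5058146 = (-78 - 7774)*(1/5058146) = -7852*1/5058146 = -3926/2529073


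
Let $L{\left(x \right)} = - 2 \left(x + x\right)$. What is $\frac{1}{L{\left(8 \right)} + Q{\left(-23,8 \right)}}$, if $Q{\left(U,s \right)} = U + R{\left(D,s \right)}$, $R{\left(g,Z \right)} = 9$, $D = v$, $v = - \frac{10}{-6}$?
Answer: $- \frac{1}{46} \approx -0.021739$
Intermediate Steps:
$v = \frac{5}{3}$ ($v = \left(-10\right) \left(- \frac{1}{6}\right) = \frac{5}{3} \approx 1.6667$)
$D = \frac{5}{3} \approx 1.6667$
$L{\left(x \right)} = - 4 x$ ($L{\left(x \right)} = - 2 \cdot 2 x = - 4 x$)
$Q{\left(U,s \right)} = 9 + U$ ($Q{\left(U,s \right)} = U + 9 = 9 + U$)
$\frac{1}{L{\left(8 \right)} + Q{\left(-23,8 \right)}} = \frac{1}{\left(-4\right) 8 + \left(9 - 23\right)} = \frac{1}{-32 - 14} = \frac{1}{-46} = - \frac{1}{46}$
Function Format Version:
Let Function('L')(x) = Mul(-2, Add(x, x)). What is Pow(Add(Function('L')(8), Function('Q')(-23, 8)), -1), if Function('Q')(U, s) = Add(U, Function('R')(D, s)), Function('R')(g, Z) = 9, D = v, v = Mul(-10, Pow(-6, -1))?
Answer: Rational(-1, 46) ≈ -0.021739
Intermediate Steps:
v = Rational(5, 3) (v = Mul(-10, Rational(-1, 6)) = Rational(5, 3) ≈ 1.6667)
D = Rational(5, 3) ≈ 1.6667
Function('L')(x) = Mul(-4, x) (Function('L')(x) = Mul(-2, Mul(2, x)) = Mul(-4, x))
Function('Q')(U, s) = Add(9, U) (Function('Q')(U, s) = Add(U, 9) = Add(9, U))
Pow(Add(Function('L')(8), Function('Q')(-23, 8)), -1) = Pow(Add(Mul(-4, 8), Add(9, -23)), -1) = Pow(Add(-32, -14), -1) = Pow(-46, -1) = Rational(-1, 46)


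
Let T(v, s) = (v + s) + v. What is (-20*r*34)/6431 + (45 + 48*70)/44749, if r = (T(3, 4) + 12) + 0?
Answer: -647547485/287780819 ≈ -2.2501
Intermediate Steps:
T(v, s) = s + 2*v (T(v, s) = (s + v) + v = s + 2*v)
r = 22 (r = ((4 + 2*3) + 12) + 0 = ((4 + 6) + 12) + 0 = (10 + 12) + 0 = 22 + 0 = 22)
(-20*r*34)/6431 + (45 + 48*70)/44749 = (-20*22*34)/6431 + (45 + 48*70)/44749 = -440*34*(1/6431) + (45 + 3360)*(1/44749) = -14960*1/6431 + 3405*(1/44749) = -14960/6431 + 3405/44749 = -647547485/287780819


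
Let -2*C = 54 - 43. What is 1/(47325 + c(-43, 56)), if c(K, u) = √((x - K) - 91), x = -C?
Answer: 18930/895862267 - I*√170/4479311335 ≈ 2.113e-5 - 2.9108e-9*I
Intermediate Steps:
C = -11/2 (C = -(54 - 43)/2 = -½*11 = -11/2 ≈ -5.5000)
x = 11/2 (x = -1*(-11/2) = 11/2 ≈ 5.5000)
c(K, u) = √(-171/2 - K) (c(K, u) = √((11/2 - K) - 91) = √(-171/2 - K))
1/(47325 + c(-43, 56)) = 1/(47325 + √(-342 - 4*(-43))/2) = 1/(47325 + √(-342 + 172)/2) = 1/(47325 + √(-170)/2) = 1/(47325 + (I*√170)/2) = 1/(47325 + I*√170/2)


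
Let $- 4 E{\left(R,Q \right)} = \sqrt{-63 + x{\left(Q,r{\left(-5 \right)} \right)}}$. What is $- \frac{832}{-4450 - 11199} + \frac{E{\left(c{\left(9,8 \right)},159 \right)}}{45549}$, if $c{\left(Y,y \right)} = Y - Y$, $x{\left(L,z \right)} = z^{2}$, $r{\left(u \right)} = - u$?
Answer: $\frac{832}{15649} - \frac{i \sqrt{38}}{182196} \approx 0.053166 - 3.3834 \cdot 10^{-5} i$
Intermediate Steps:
$c{\left(Y,y \right)} = 0$
$E{\left(R,Q \right)} = - \frac{i \sqrt{38}}{4}$ ($E{\left(R,Q \right)} = - \frac{\sqrt{-63 + \left(\left(-1\right) \left(-5\right)\right)^{2}}}{4} = - \frac{\sqrt{-63 + 5^{2}}}{4} = - \frac{\sqrt{-63 + 25}}{4} = - \frac{\sqrt{-38}}{4} = - \frac{i \sqrt{38}}{4}$)
$- \frac{832}{-4450 - 11199} + \frac{E{\left(c{\left(9,8 \right)},159 \right)}}{45549} = - \frac{832}{-4450 - 11199} + \frac{\left(- \frac{1}{4}\right) i \sqrt{38}}{45549} = - \frac{832}{-15649} + - \frac{i \sqrt{38}}{4} \cdot \frac{1}{45549} = \left(-832\right) \left(- \frac{1}{15649}\right) - \frac{i \sqrt{38}}{182196} = \frac{832}{15649} - \frac{i \sqrt{38}}{182196}$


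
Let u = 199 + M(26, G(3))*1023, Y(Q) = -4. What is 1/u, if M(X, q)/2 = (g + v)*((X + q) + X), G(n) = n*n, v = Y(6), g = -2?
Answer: -1/748637 ≈ -1.3358e-6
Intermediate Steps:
v = -4
G(n) = n²
M(X, q) = -24*X - 12*q (M(X, q) = 2*((-2 - 4)*((X + q) + X)) = 2*(-6*(q + 2*X)) = 2*(-12*X - 6*q) = -24*X - 12*q)
u = -748637 (u = 199 + (-24*26 - 12*3²)*1023 = 199 + (-624 - 12*9)*1023 = 199 + (-624 - 108)*1023 = 199 - 732*1023 = 199 - 748836 = -748637)
1/u = 1/(-748637) = -1/748637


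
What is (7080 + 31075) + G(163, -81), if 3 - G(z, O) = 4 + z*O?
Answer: 51357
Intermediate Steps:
G(z, O) = -1 - O*z (G(z, O) = 3 - (4 + z*O) = 3 - (4 + O*z) = 3 + (-4 - O*z) = -1 - O*z)
(7080 + 31075) + G(163, -81) = (7080 + 31075) + (-1 - 1*(-81)*163) = 38155 + (-1 + 13203) = 38155 + 13202 = 51357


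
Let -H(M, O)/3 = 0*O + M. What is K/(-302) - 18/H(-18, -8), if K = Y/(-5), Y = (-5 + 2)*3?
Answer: -1537/4530 ≈ -0.33929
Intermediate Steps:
Y = -9 (Y = -3*3 = -9)
H(M, O) = -3*M (H(M, O) = -3*(0*O + M) = -3*(0 + M) = -3*M)
K = 9/5 (K = -9/(-5) = -1/5*(-9) = 9/5 ≈ 1.8000)
K/(-302) - 18/H(-18, -8) = (9/5)/(-302) - 18/((-3*(-18))) = (9/5)*(-1/302) - 18/54 = -9/1510 - 18*1/54 = -9/1510 - 1/3 = -1537/4530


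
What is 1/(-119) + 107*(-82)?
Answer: -1044107/119 ≈ -8774.0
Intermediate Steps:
1/(-119) + 107*(-82) = -1/119 - 8774 = -1044107/119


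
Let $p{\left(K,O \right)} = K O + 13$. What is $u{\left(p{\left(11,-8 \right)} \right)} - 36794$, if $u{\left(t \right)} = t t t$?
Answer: $-458669$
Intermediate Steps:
$p{\left(K,O \right)} = 13 + K O$
$u{\left(t \right)} = t^{3}$ ($u{\left(t \right)} = t^{2} t = t^{3}$)
$u{\left(p{\left(11,-8 \right)} \right)} - 36794 = \left(13 + 11 \left(-8\right)\right)^{3} - 36794 = \left(13 - 88\right)^{3} - 36794 = \left(-75\right)^{3} - 36794 = -421875 - 36794 = -458669$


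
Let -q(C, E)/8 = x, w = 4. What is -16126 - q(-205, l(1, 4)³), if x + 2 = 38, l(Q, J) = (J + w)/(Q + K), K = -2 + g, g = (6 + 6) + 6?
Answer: -15838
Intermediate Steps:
g = 18 (g = 12 + 6 = 18)
K = 16 (K = -2 + 18 = 16)
l(Q, J) = (4 + J)/(16 + Q) (l(Q, J) = (J + 4)/(Q + 16) = (4 + J)/(16 + Q))
x = 36 (x = -2 + 38 = 36)
q(C, E) = -288 (q(C, E) = -8*36 = -288)
-16126 - q(-205, l(1, 4)³) = -16126 - 1*(-288) = -16126 + 288 = -15838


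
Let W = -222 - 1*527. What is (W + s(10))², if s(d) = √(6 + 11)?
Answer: (749 - √17)² ≈ 5.5484e+5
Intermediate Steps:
s(d) = √17
W = -749 (W = -222 - 527 = -749)
(W + s(10))² = (-749 + √17)²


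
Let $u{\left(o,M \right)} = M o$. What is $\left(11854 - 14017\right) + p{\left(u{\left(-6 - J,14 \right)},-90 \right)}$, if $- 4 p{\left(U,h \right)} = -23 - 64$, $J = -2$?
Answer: $- \frac{8565}{4} \approx -2141.3$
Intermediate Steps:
$p{\left(U,h \right)} = \frac{87}{4}$ ($p{\left(U,h \right)} = - \frac{-23 - 64}{4} = \left(- \frac{1}{4}\right) \left(-87\right) = \frac{87}{4}$)
$\left(11854 - 14017\right) + p{\left(u{\left(-6 - J,14 \right)},-90 \right)} = \left(11854 - 14017\right) + \frac{87}{4} = -2163 + \frac{87}{4} = - \frac{8565}{4}$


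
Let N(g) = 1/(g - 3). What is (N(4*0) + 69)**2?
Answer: 42436/9 ≈ 4715.1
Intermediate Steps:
N(g) = 1/(-3 + g)
(N(4*0) + 69)**2 = (1/(-3 + 4*0) + 69)**2 = (1/(-3 + 0) + 69)**2 = (1/(-3) + 69)**2 = (-1/3 + 69)**2 = (206/3)**2 = 42436/9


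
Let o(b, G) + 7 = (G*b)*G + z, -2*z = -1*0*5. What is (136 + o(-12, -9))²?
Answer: 710649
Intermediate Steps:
z = 0 (z = -(-1*0)*5/2 = -0*5 = -½*0 = 0)
o(b, G) = -7 + b*G² (o(b, G) = -7 + ((G*b)*G + 0) = -7 + (b*G² + 0) = -7 + b*G²)
(136 + o(-12, -9))² = (136 + (-7 - 12*(-9)²))² = (136 + (-7 - 12*81))² = (136 + (-7 - 972))² = (136 - 979)² = (-843)² = 710649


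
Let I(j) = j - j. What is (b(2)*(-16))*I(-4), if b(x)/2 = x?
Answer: 0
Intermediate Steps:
I(j) = 0
b(x) = 2*x
(b(2)*(-16))*I(-4) = ((2*2)*(-16))*0 = (4*(-16))*0 = -64*0 = 0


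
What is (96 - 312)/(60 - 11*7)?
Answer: 216/17 ≈ 12.706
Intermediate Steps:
(96 - 312)/(60 - 11*7) = -216/(60 - 77) = -216/(-17) = -216*(-1/17) = 216/17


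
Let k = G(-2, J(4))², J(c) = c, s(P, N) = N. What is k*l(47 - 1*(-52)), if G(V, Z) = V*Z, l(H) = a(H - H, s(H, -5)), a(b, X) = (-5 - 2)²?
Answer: 3136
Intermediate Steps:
a(b, X) = 49 (a(b, X) = (-7)² = 49)
l(H) = 49
k = 64 (k = (-2*4)² = (-8)² = 64)
k*l(47 - 1*(-52)) = 64*49 = 3136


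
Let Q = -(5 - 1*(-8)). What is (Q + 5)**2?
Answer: 64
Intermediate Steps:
Q = -13 (Q = -(5 + 8) = -1*13 = -13)
(Q + 5)**2 = (-13 + 5)**2 = (-8)**2 = 64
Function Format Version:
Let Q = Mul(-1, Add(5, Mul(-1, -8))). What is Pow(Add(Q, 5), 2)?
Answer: 64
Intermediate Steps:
Q = -13 (Q = Mul(-1, Add(5, 8)) = Mul(-1, 13) = -13)
Pow(Add(Q, 5), 2) = Pow(Add(-13, 5), 2) = Pow(-8, 2) = 64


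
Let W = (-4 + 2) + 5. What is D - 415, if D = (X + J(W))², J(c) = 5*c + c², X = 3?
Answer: 314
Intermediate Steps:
W = 3 (W = -2 + 5 = 3)
J(c) = c² + 5*c
D = 729 (D = (3 + 3*(5 + 3))² = (3 + 3*8)² = (3 + 24)² = 27² = 729)
D - 415 = 729 - 415 = 314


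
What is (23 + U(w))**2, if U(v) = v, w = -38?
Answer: 225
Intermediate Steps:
(23 + U(w))**2 = (23 - 38)**2 = (-15)**2 = 225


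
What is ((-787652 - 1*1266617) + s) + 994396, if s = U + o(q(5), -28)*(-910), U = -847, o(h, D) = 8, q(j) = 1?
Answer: -1068000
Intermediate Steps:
s = -8127 (s = -847 + 8*(-910) = -847 - 7280 = -8127)
((-787652 - 1*1266617) + s) + 994396 = ((-787652 - 1*1266617) - 8127) + 994396 = ((-787652 - 1266617) - 8127) + 994396 = (-2054269 - 8127) + 994396 = -2062396 + 994396 = -1068000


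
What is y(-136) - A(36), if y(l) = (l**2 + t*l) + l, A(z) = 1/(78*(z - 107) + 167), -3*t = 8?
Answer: 301678331/16113 ≈ 18723.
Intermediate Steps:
t = -8/3 (t = -1/3*8 = -8/3 ≈ -2.6667)
A(z) = 1/(-8179 + 78*z) (A(z) = 1/(78*(-107 + z) + 167) = 1/((-8346 + 78*z) + 167) = 1/(-8179 + 78*z))
y(l) = l**2 - 5*l/3 (y(l) = (l**2 - 8*l/3) + l = l**2 - 5*l/3)
y(-136) - A(36) = (1/3)*(-136)*(-5 + 3*(-136)) - 1/(-8179 + 78*36) = (1/3)*(-136)*(-5 - 408) - 1/(-8179 + 2808) = (1/3)*(-136)*(-413) - 1/(-5371) = 56168/3 - 1*(-1/5371) = 56168/3 + 1/5371 = 301678331/16113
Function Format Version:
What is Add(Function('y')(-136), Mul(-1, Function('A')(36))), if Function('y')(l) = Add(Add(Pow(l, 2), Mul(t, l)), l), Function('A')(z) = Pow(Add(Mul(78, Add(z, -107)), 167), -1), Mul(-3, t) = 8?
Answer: Rational(301678331, 16113) ≈ 18723.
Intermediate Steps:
t = Rational(-8, 3) (t = Mul(Rational(-1, 3), 8) = Rational(-8, 3) ≈ -2.6667)
Function('A')(z) = Pow(Add(-8179, Mul(78, z)), -1) (Function('A')(z) = Pow(Add(Mul(78, Add(-107, z)), 167), -1) = Pow(Add(Add(-8346, Mul(78, z)), 167), -1) = Pow(Add(-8179, Mul(78, z)), -1))
Function('y')(l) = Add(Pow(l, 2), Mul(Rational(-5, 3), l)) (Function('y')(l) = Add(Add(Pow(l, 2), Mul(Rational(-8, 3), l)), l) = Add(Pow(l, 2), Mul(Rational(-5, 3), l)))
Add(Function('y')(-136), Mul(-1, Function('A')(36))) = Add(Mul(Rational(1, 3), -136, Add(-5, Mul(3, -136))), Mul(-1, Pow(Add(-8179, Mul(78, 36)), -1))) = Add(Mul(Rational(1, 3), -136, Add(-5, -408)), Mul(-1, Pow(Add(-8179, 2808), -1))) = Add(Mul(Rational(1, 3), -136, -413), Mul(-1, Pow(-5371, -1))) = Add(Rational(56168, 3), Mul(-1, Rational(-1, 5371))) = Add(Rational(56168, 3), Rational(1, 5371)) = Rational(301678331, 16113)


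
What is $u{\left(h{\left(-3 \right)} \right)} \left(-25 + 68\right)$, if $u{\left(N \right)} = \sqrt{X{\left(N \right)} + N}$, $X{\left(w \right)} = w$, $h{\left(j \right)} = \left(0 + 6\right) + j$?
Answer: $43 \sqrt{6} \approx 105.33$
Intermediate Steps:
$h{\left(j \right)} = 6 + j$
$u{\left(N \right)} = \sqrt{2} \sqrt{N}$ ($u{\left(N \right)} = \sqrt{N + N} = \sqrt{2 N} = \sqrt{2} \sqrt{N}$)
$u{\left(h{\left(-3 \right)} \right)} \left(-25 + 68\right) = \sqrt{2} \sqrt{6 - 3} \left(-25 + 68\right) = \sqrt{2} \sqrt{3} \cdot 43 = \sqrt{6} \cdot 43 = 43 \sqrt{6}$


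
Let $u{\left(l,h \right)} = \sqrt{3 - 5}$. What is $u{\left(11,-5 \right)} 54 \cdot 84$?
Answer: $4536 i \sqrt{2} \approx 6414.9 i$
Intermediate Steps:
$u{\left(l,h \right)} = i \sqrt{2}$ ($u{\left(l,h \right)} = \sqrt{-2} = i \sqrt{2}$)
$u{\left(11,-5 \right)} 54 \cdot 84 = i \sqrt{2} \cdot 54 \cdot 84 = 54 i \sqrt{2} \cdot 84 = 4536 i \sqrt{2}$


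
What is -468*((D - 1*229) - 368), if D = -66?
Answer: 310284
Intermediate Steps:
-468*((D - 1*229) - 368) = -468*((-66 - 1*229) - 368) = -468*((-66 - 229) - 368) = -468*(-295 - 368) = -468*(-663) = 310284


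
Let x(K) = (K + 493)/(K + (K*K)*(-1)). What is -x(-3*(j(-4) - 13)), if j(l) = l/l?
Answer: 529/1260 ≈ 0.41984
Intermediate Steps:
j(l) = 1
x(K) = (493 + K)/(K - K**2) (x(K) = (493 + K)/(K + K**2*(-1)) = (493 + K)/(K - K**2))
-x(-3*(j(-4) - 13)) = -(-493 - (-3)*(1 - 13))/(((-3*(1 - 13)))*(-1 - 3*(1 - 13))) = -(-493 - (-3)*(-12))/(((-3*(-12)))*(-1 - 3*(-12))) = -(-493 - 1*36)/(36*(-1 + 36)) = -(-493 - 36)/(36*35) = -(-529)/(36*35) = -1*(-529/1260) = 529/1260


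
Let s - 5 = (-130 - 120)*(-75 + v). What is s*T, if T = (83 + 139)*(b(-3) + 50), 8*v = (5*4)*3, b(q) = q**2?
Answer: 221094240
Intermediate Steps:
v = 15/2 (v = ((5*4)*3)/8 = (20*3)/8 = (1/8)*60 = 15/2 ≈ 7.5000)
s = 16880 (s = 5 + (-130 - 120)*(-75 + 15/2) = 5 - 250*(-135/2) = 5 + 16875 = 16880)
T = 13098 (T = (83 + 139)*((-3)**2 + 50) = 222*(9 + 50) = 222*59 = 13098)
s*T = 16880*13098 = 221094240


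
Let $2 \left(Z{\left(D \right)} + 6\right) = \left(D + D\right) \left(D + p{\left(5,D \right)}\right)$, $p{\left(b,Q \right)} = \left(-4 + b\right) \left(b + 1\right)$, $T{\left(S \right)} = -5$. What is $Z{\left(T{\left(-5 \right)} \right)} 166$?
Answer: $-1826$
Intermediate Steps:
$p{\left(b,Q \right)} = \left(1 + b\right) \left(-4 + b\right)$ ($p{\left(b,Q \right)} = \left(-4 + b\right) \left(1 + b\right) = \left(1 + b\right) \left(-4 + b\right)$)
$Z{\left(D \right)} = -6 + D \left(6 + D\right)$ ($Z{\left(D \right)} = -6 + \frac{\left(D + D\right) \left(D - \left(19 - 25\right)\right)}{2} = -6 + \frac{2 D \left(D - -6\right)}{2} = -6 + \frac{2 D \left(D + 6\right)}{2} = -6 + \frac{2 D \left(6 + D\right)}{2} = -6 + D \left(6 + D\right)$)
$Z{\left(T{\left(-5 \right)} \right)} 166 = \left(-6 + \left(-5\right)^{2} + 6 \left(-5\right)\right) 166 = \left(-6 + 25 - 30\right) 166 = \left(-11\right) 166 = -1826$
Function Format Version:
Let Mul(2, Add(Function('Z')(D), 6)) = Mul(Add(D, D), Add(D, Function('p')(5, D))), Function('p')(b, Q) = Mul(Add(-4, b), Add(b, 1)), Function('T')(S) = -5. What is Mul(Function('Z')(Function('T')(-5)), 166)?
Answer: -1826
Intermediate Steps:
Function('p')(b, Q) = Mul(Add(1, b), Add(-4, b)) (Function('p')(b, Q) = Mul(Add(-4, b), Add(1, b)) = Mul(Add(1, b), Add(-4, b)))
Function('Z')(D) = Add(-6, Mul(D, Add(6, D))) (Function('Z')(D) = Add(-6, Mul(Rational(1, 2), Mul(Add(D, D), Add(D, Add(-4, Pow(5, 2), Mul(-3, 5)))))) = Add(-6, Mul(Rational(1, 2), Mul(Mul(2, D), Add(D, Add(-4, 25, -15))))) = Add(-6, Mul(Rational(1, 2), Mul(Mul(2, D), Add(D, 6)))) = Add(-6, Mul(Rational(1, 2), Mul(Mul(2, D), Add(6, D)))) = Add(-6, Mul(Rational(1, 2), Mul(2, D, Add(6, D)))) = Add(-6, Mul(D, Add(6, D))))
Mul(Function('Z')(Function('T')(-5)), 166) = Mul(Add(-6, Pow(-5, 2), Mul(6, -5)), 166) = Mul(Add(-6, 25, -30), 166) = Mul(-11, 166) = -1826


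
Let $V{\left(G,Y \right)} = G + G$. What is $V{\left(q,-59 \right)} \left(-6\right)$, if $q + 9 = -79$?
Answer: $1056$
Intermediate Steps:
$q = -88$ ($q = -9 - 79 = -88$)
$V{\left(G,Y \right)} = 2 G$
$V{\left(q,-59 \right)} \left(-6\right) = 2 \left(-88\right) \left(-6\right) = \left(-176\right) \left(-6\right) = 1056$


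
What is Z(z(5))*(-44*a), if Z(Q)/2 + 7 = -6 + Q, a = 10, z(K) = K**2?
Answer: -10560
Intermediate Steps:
Z(Q) = -26 + 2*Q (Z(Q) = -14 + 2*(-6 + Q) = -14 + (-12 + 2*Q) = -26 + 2*Q)
Z(z(5))*(-44*a) = (-26 + 2*5**2)*(-44*10) = (-26 + 2*25)*(-440) = (-26 + 50)*(-440) = 24*(-440) = -10560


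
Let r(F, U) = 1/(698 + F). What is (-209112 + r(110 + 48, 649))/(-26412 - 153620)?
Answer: 178999871/154107392 ≈ 1.1615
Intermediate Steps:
(-209112 + r(110 + 48, 649))/(-26412 - 153620) = (-209112 + 1/(698 + (110 + 48)))/(-26412 - 153620) = (-209112 + 1/(698 + 158))/(-180032) = (-209112 + 1/856)*(-1/180032) = -178999871/856*(-1/180032) = 178999871/154107392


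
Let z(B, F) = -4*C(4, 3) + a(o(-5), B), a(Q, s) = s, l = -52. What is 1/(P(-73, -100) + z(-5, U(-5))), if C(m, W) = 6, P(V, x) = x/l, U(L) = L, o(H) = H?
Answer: -13/352 ≈ -0.036932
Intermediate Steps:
P(V, x) = -x/52 (P(V, x) = x/(-52) = x*(-1/52) = -x/52)
z(B, F) = -24 + B (z(B, F) = -4*6 + B = -24 + B)
1/(P(-73, -100) + z(-5, U(-5))) = 1/(-1/52*(-100) + (-24 - 5)) = 1/(25/13 - 29) = 1/(-352/13) = -13/352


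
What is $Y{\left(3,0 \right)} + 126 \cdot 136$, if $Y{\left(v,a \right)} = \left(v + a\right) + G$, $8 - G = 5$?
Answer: $17142$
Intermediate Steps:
$G = 3$ ($G = 8 - 5 = 3$)
$Y{\left(v,a \right)} = 3 + a + v$ ($Y{\left(v,a \right)} = \left(v + a\right) + 3 = \left(a + v\right) + 3 = 3 + a + v$)
$Y{\left(3,0 \right)} + 126 \cdot 136 = \left(3 + 0 + 3\right) + 126 \cdot 136 = 6 + 17136 = 17142$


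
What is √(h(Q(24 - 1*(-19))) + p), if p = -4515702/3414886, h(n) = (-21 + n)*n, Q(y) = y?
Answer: √2754076920058561/1707443 ≈ 30.736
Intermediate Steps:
h(n) = n*(-21 + n)
p = -2257851/1707443 (p = -4515702*1/3414886 = -2257851/1707443 ≈ -1.3224)
√(h(Q(24 - 1*(-19))) + p) = √((24 - 1*(-19))*(-21 + (24 - 1*(-19))) - 2257851/1707443) = √((24 + 19)*(-21 + (24 + 19)) - 2257851/1707443) = √(43*(-21 + 43) - 2257851/1707443) = √(43*22 - 2257851/1707443) = √(946 - 2257851/1707443) = √(1612983227/1707443) = √2754076920058561/1707443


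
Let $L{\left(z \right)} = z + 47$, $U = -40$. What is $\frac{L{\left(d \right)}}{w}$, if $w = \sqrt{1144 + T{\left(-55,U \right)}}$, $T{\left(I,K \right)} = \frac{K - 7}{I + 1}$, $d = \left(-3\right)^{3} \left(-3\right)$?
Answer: $\frac{384 \sqrt{370938}}{61823} \approx 3.783$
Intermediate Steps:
$d = 81$ ($d = \left(-27\right) \left(-3\right) = 81$)
$T{\left(I,K \right)} = \frac{-7 + K}{1 + I}$
$L{\left(z \right)} = 47 + z$
$w = \frac{\sqrt{370938}}{18}$ ($w = \sqrt{1144 + \frac{-7 - 40}{1 - 55}} = \sqrt{1144 + \frac{1}{-54} \left(-47\right)} = \sqrt{1144 - - \frac{47}{54}} = \sqrt{1144 + \frac{47}{54}} = \sqrt{\frac{61823}{54}} = \frac{\sqrt{370938}}{18} \approx 33.836$)
$\frac{L{\left(d \right)}}{w} = \frac{47 + 81}{\frac{1}{18} \sqrt{370938}} = 128 \frac{3 \sqrt{370938}}{61823} = \frac{384 \sqrt{370938}}{61823}$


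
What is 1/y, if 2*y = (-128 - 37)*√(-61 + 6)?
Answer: 2*I*√55/9075 ≈ 0.0016344*I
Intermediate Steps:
y = -165*I*√55/2 (y = ((-128 - 37)*√(-61 + 6))/2 = (-165*I*√55)/2 = -165*I*√55/2 ≈ -611.84*I)
1/y = 1/(-165*I*√55/2) = 2*I*√55/9075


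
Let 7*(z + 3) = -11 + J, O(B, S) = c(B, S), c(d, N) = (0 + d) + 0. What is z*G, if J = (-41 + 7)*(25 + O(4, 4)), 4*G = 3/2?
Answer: -1527/28 ≈ -54.536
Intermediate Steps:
G = 3/8 (G = (3/2)/4 = (3*(½))/4 = (¼)*(3/2) = 3/8 ≈ 0.37500)
c(d, N) = d (c(d, N) = d + 0 = d)
O(B, S) = B
J = -986 (J = (-41 + 7)*(25 + 4) = -34*29 = -986)
z = -1018/7 (z = -3 + (-11 - 986)/7 = -3 + (⅐)*(-997) = -3 - 997/7 = -1018/7 ≈ -145.43)
z*G = -1018/7*3/8 = -1527/28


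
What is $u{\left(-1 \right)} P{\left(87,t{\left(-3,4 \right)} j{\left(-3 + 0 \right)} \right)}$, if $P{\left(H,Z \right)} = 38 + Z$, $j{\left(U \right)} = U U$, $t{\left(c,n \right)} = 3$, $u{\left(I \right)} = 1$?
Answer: $65$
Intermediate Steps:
$j{\left(U \right)} = U^{2}$
$u{\left(-1 \right)} P{\left(87,t{\left(-3,4 \right)} j{\left(-3 + 0 \right)} \right)} = 1 \left(38 + 3 \left(-3 + 0\right)^{2}\right) = 1 \left(38 + 3 \left(-3\right)^{2}\right) = 1 \left(38 + 3 \cdot 9\right) = 1 \left(38 + 27\right) = 1 \cdot 65 = 65$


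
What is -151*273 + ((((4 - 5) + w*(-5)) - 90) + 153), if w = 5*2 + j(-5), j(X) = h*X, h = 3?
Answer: -41136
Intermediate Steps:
j(X) = 3*X
w = -5 (w = 5*2 + 3*(-5) = 10 - 15 = -5)
-151*273 + ((((4 - 5) + w*(-5)) - 90) + 153) = -151*273 + ((((4 - 5) - 5*(-5)) - 90) + 153) = -41223 + (((-1 + 25) - 90) + 153) = -41223 + ((24 - 90) + 153) = -41223 + (-66 + 153) = -41223 + 87 = -41136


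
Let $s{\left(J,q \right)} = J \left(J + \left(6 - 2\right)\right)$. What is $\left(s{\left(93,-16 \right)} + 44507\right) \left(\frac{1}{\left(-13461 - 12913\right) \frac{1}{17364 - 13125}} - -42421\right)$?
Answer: $\frac{29943756302260}{13187} \approx 2.2707 \cdot 10^{9}$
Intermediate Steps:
$s{\left(J,q \right)} = J \left(4 + J\right)$ ($s{\left(J,q \right)} = J \left(J + \left(6 - 2\right)\right) = J \left(J + 4\right) = J \left(4 + J\right)$)
$\left(s{\left(93,-16 \right)} + 44507\right) \left(\frac{1}{\left(-13461 - 12913\right) \frac{1}{17364 - 13125}} - -42421\right) = \left(93 \left(4 + 93\right) + 44507\right) \left(\frac{1}{\left(-13461 - 12913\right) \frac{1}{17364 - 13125}} - -42421\right) = \left(93 \cdot 97 + 44507\right) \left(\frac{1}{\left(-26374\right) \frac{1}{4239}} + 42421\right) = \left(9021 + 44507\right) \left(\frac{1}{\left(-26374\right) \frac{1}{4239}} + 42421\right) = 53528 \left(\frac{1}{- \frac{26374}{4239}} + 42421\right) = 53528 \left(- \frac{4239}{26374} + 42421\right) = 53528 \cdot \frac{1118807215}{26374} = \frac{29943756302260}{13187}$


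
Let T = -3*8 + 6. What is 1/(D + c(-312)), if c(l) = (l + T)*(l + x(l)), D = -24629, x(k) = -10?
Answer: 1/81631 ≈ 1.2250e-5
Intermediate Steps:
T = -18 (T = -24 + 6 = -18)
c(l) = (-18 + l)*(-10 + l) (c(l) = (l - 18)*(l - 10) = (-18 + l)*(-10 + l))
1/(D + c(-312)) = 1/(-24629 + (180 + (-312)² - 28*(-312))) = 1/(-24629 + (180 + 97344 + 8736)) = 1/(-24629 + 106260) = 1/81631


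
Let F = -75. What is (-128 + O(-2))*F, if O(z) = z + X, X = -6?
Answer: 10200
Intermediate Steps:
O(z) = -6 + z (O(z) = z - 6 = -6 + z)
(-128 + O(-2))*F = (-128 + (-6 - 2))*(-75) = (-128 - 8)*(-75) = -136*(-75) = 10200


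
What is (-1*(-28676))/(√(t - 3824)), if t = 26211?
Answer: 28676*√22387/22387 ≈ 191.66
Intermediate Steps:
(-1*(-28676))/(√(t - 3824)) = (-1*(-28676))/(√(26211 - 3824)) = 28676/(√22387) = 28676*(√22387/22387) = 28676*√22387/22387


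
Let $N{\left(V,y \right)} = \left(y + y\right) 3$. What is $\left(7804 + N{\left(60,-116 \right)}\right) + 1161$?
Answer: $8269$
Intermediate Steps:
$N{\left(V,y \right)} = 6 y$ ($N{\left(V,y \right)} = 2 y 3 = 6 y$)
$\left(7804 + N{\left(60,-116 \right)}\right) + 1161 = \left(7804 + 6 \left(-116\right)\right) + 1161 = \left(7804 - 696\right) + 1161 = 7108 + 1161 = 8269$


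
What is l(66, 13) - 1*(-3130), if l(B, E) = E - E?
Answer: 3130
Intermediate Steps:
l(B, E) = 0
l(66, 13) - 1*(-3130) = 0 - 1*(-3130) = 0 + 3130 = 3130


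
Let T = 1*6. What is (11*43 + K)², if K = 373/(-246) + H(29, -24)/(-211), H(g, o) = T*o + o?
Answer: 600944187590569/2694232836 ≈ 2.2305e+5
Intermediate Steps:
T = 6
H(g, o) = 7*o (H(g, o) = 6*o + o = 7*o)
K = -37375/51906 (K = 373/(-246) + (7*(-24))/(-211) = 373*(-1/246) - 168*(-1/211) = -373/246 + 168/211 = -37375/51906 ≈ -0.72005)
(11*43 + K)² = (11*43 - 37375/51906)² = (473 - 37375/51906)² = (24514163/51906)² = 600944187590569/2694232836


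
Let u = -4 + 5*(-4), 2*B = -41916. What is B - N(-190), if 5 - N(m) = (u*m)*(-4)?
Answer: -39203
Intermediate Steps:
B = -20958 (B = (½)*(-41916) = -20958)
u = -24 (u = -4 - 20 = -24)
N(m) = 5 - 96*m (N(m) = 5 - (-24*m)*(-4) = 5 - 96*m)
B - N(-190) = -20958 - (5 - 96*(-190)) = -20958 - (5 + 18240) = -20958 - 1*18245 = -20958 - 18245 = -39203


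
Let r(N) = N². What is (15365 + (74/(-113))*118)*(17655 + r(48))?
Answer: 34479431967/113 ≈ 3.0513e+8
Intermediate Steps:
(15365 + (74/(-113))*118)*(17655 + r(48)) = (15365 + (74/(-113))*118)*(17655 + 48²) = (15365 + (74*(-1/113))*118)*(17655 + 2304) = (15365 - 74/113*118)*19959 = (15365 - 8732/113)*19959 = (1727513/113)*19959 = 34479431967/113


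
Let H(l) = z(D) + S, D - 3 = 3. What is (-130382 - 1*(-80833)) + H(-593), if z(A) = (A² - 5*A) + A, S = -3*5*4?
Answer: -49597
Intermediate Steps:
D = 6 (D = 3 + 3 = 6)
S = -60 (S = -15*4 = -60)
z(A) = A² - 4*A
H(l) = -48 (H(l) = 6*(-4 + 6) - 60 = 6*2 - 60 = 12 - 60 = -48)
(-130382 - 1*(-80833)) + H(-593) = (-130382 - 1*(-80833)) - 48 = (-130382 + 80833) - 48 = -49549 - 48 = -49597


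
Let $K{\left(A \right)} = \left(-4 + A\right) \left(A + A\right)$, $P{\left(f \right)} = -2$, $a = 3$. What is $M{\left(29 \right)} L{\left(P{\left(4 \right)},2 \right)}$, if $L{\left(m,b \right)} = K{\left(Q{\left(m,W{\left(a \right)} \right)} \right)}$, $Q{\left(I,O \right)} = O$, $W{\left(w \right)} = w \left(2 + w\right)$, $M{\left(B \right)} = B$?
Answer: $9570$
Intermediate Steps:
$K{\left(A \right)} = 2 A \left(-4 + A\right)$ ($K{\left(A \right)} = \left(-4 + A\right) 2 A = 2 A \left(-4 + A\right)$)
$L{\left(m,b \right)} = 330$ ($L{\left(m,b \right)} = 2 \cdot 3 \left(2 + 3\right) \left(-4 + 3 \left(2 + 3\right)\right) = 2 \cdot 3 \cdot 5 \left(-4 + 3 \cdot 5\right) = 2 \cdot 15 \left(-4 + 15\right) = 2 \cdot 15 \cdot 11 = 330$)
$M{\left(29 \right)} L{\left(P{\left(4 \right)},2 \right)} = 29 \cdot 330 = 9570$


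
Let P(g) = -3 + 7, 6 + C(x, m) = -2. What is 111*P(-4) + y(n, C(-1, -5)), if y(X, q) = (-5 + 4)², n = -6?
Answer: 445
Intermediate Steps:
C(x, m) = -8 (C(x, m) = -6 - 2 = -8)
P(g) = 4
y(X, q) = 1 (y(X, q) = (-1)² = 1)
111*P(-4) + y(n, C(-1, -5)) = 111*4 + 1 = 444 + 1 = 445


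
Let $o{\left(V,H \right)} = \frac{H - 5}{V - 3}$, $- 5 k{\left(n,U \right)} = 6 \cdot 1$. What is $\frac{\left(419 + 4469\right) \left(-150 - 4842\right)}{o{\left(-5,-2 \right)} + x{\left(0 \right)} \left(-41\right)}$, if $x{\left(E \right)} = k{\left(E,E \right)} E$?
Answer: $- \frac{195207168}{7} \approx -2.7887 \cdot 10^{7}$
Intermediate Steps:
$k{\left(n,U \right)} = - \frac{6}{5}$ ($k{\left(n,U \right)} = - \frac{6 \cdot 1}{5} = \left(- \frac{1}{5}\right) 6 = - \frac{6}{5}$)
$o{\left(V,H \right)} = \frac{-5 + H}{-3 + V}$
$x{\left(E \right)} = - \frac{6 E}{5}$
$\frac{\left(419 + 4469\right) \left(-150 - 4842\right)}{o{\left(-5,-2 \right)} + x{\left(0 \right)} \left(-41\right)} = \frac{\left(419 + 4469\right) \left(-150 - 4842\right)}{\frac{-5 - 2}{-3 - 5} + \left(- \frac{6}{5}\right) 0 \left(-41\right)} = \frac{4888 \left(-4992\right)}{\frac{1}{-8} \left(-7\right) + 0 \left(-41\right)} = - \frac{24400896}{\left(- \frac{1}{8}\right) \left(-7\right) + 0} = - \frac{24400896}{\frac{7}{8} + 0} = - \frac{24400896}{\frac{7}{8}} = \left(-24400896\right) \frac{8}{7} = - \frac{195207168}{7}$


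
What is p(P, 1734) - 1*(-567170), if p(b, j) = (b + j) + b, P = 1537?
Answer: 571978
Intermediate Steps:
p(b, j) = j + 2*b
p(P, 1734) - 1*(-567170) = (1734 + 2*1537) - 1*(-567170) = (1734 + 3074) + 567170 = 4808 + 567170 = 571978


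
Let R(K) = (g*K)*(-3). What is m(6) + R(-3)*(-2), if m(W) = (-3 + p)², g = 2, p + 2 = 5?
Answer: -36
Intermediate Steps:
p = 3 (p = -2 + 5 = 3)
m(W) = 0 (m(W) = (-3 + 3)² = 0² = 0)
R(K) = -6*K (R(K) = (2*K)*(-3) = -6*K)
m(6) + R(-3)*(-2) = 0 - 6*(-3)*(-2) = 0 + 18*(-2) = 0 - 36 = -36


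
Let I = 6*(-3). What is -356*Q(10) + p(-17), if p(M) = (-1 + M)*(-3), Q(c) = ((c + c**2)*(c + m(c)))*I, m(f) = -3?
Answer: 4934214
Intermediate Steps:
I = -18
Q(c) = -18*(-3 + c)*(c + c**2) (Q(c) = ((c + c**2)*(c - 3))*(-18) = ((c + c**2)*(-3 + c))*(-18) = ((-3 + c)*(c + c**2))*(-18) = -18*(-3 + c)*(c + c**2))
p(M) = 3 - 3*M
-356*Q(10) + p(-17) = -6408*10*(3 - 1*10**2 + 2*10) + (3 - 3*(-17)) = -6408*10*(3 - 1*100 + 20) + (3 + 51) = -6408*10*(3 - 100 + 20) + 54 = -6408*10*(-77) + 54 = -356*(-13860) + 54 = 4934160 + 54 = 4934214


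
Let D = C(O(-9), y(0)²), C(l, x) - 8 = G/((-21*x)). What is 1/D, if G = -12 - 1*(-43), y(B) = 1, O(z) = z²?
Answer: 21/137 ≈ 0.15328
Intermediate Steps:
G = 31 (G = -12 + 43 = 31)
C(l, x) = 8 - 31/(21*x) (C(l, x) = 8 + 31/((-21*x)) = 8 + 31*(-1/(21*x)) = 8 - 31/(21*x))
D = 137/21 (D = 8 - 31/(21*(1²)) = 8 - 31/21/1 = 8 - 31/21*1 = 8 - 31/21 = 137/21 ≈ 6.5238)
1/D = 1/(137/21) = 21/137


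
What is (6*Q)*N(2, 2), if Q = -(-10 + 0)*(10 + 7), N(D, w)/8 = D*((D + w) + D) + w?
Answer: 114240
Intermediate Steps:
N(D, w) = 8*w + 8*D*(w + 2*D) (N(D, w) = 8*(D*((D + w) + D) + w) = 8*(D*(w + 2*D) + w) = 8*(w + D*(w + 2*D)) = 8*w + 8*D*(w + 2*D))
Q = 170 (Q = -(-10)*17 = -1*(-170) = 170)
(6*Q)*N(2, 2) = (6*170)*(8*2 + 16*2² + 8*2*2) = 1020*(16 + 16*4 + 32) = 1020*(16 + 64 + 32) = 1020*112 = 114240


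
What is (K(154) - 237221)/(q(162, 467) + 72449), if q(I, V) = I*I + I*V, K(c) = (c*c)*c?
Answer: 3415043/174347 ≈ 19.588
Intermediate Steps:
K(c) = c³ (K(c) = c²*c = c³)
q(I, V) = I² + I*V
(K(154) - 237221)/(q(162, 467) + 72449) = (154³ - 237221)/(162*(162 + 467) + 72449) = (3652264 - 237221)/(162*629 + 72449) = 3415043/(101898 + 72449) = 3415043/174347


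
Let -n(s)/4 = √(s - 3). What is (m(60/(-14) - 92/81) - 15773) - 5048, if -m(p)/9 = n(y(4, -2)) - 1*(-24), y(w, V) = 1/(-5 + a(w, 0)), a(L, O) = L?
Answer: -21037 + 72*I ≈ -21037.0 + 72.0*I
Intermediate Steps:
y(w, V) = 1/(-5 + w)
n(s) = -4*√(-3 + s) (n(s) = -4*√(s - 3) = -4*√(-3 + s))
m(p) = -216 + 72*I (m(p) = -9*(-4*√(-3 + 1/(-5 + 4)) - 1*(-24)) = -9*(-4*√(-3 + 1/(-1)) + 24) = -9*(-4*√(-3 - 1) + 24) = -9*(-8*I + 24) = -9*(24 - 8*I) = -216 + 72*I)
(m(60/(-14) - 92/81) - 15773) - 5048 = ((-216 + 72*I) - 15773) - 5048 = (-15989 + 72*I) - 5048 = -21037 + 72*I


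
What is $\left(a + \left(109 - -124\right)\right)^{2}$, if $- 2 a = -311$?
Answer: $\frac{603729}{4} \approx 1.5093 \cdot 10^{5}$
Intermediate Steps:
$a = \frac{311}{2}$ ($a = \left(- \frac{1}{2}\right) \left(-311\right) = \frac{311}{2} \approx 155.5$)
$\left(a + \left(109 - -124\right)\right)^{2} = \left(\frac{311}{2} + \left(109 - -124\right)\right)^{2} = \left(\frac{311}{2} + \left(109 + 124\right)\right)^{2} = \left(\frac{311}{2} + 233\right)^{2} = \left(\frac{777}{2}\right)^{2} = \frac{603729}{4}$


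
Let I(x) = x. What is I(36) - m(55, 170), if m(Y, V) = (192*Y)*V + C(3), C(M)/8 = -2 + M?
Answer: -1795172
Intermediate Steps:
C(M) = -16 + 8*M (C(M) = 8*(-2 + M) = -16 + 8*M)
m(Y, V) = 8 + 192*V*Y (m(Y, V) = (192*Y)*V + (-16 + 8*3) = 192*V*Y + (-16 + 24) = 192*V*Y + 8 = 8 + 192*V*Y)
I(36) - m(55, 170) = 36 - (8 + 192*170*55) = 36 - (8 + 1795200) = 36 - 1*1795208 = 36 - 1795208 = -1795172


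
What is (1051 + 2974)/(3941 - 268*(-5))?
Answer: 4025/5281 ≈ 0.76217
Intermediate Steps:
(1051 + 2974)/(3941 - 268*(-5)) = 4025/(3941 + 1340) = 4025/5281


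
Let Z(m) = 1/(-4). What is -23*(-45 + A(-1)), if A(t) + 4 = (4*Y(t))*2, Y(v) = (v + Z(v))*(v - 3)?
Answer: 207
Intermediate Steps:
Z(m) = -¼
Y(v) = (-3 + v)*(-¼ + v) (Y(v) = (v - ¼)*(v - 3) = (-¼ + v)*(-3 + v) = (-3 + v)*(-¼ + v))
A(t) = 2 - 26*t + 8*t² (A(t) = -4 + (4*(¾ + t² - 13*t/4))*2 = -4 + (3 - 13*t + 4*t²)*2 = -4 + (6 - 26*t + 8*t²) = 2 - 26*t + 8*t²)
-23*(-45 + A(-1)) = -23*(-45 + (2 - 26*(-1) + 8*(-1)²)) = -23*(-45 + (2 + 26 + 8*1)) = -23*(-45 + (2 + 26 + 8)) = -23*(-45 + 36) = -23*(-9) = 207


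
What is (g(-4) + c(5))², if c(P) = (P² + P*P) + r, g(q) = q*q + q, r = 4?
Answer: 4356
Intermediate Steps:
g(q) = q + q² (g(q) = q² + q = q + q²)
c(P) = 4 + 2*P² (c(P) = (P² + P*P) + 4 = (P² + P²) + 4 = 2*P² + 4 = 4 + 2*P²)
(g(-4) + c(5))² = (-4*(1 - 4) + (4 + 2*5²))² = (-4*(-3) + (4 + 2*25))² = (12 + (4 + 50))² = (12 + 54)² = 66² = 4356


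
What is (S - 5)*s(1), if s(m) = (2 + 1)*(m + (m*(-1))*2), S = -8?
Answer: 39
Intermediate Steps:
s(m) = -3*m (s(m) = 3*(m - m*2) = 3*(m - 2*m) = 3*(-m) = -3*m)
(S - 5)*s(1) = (-8 - 5)*(-3*1) = -13*(-3) = 39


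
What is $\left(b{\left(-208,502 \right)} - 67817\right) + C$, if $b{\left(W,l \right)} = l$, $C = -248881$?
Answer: $-316196$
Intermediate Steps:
$\left(b{\left(-208,502 \right)} - 67817\right) + C = \left(502 - 67817\right) - 248881 = -67315 - 248881 = -316196$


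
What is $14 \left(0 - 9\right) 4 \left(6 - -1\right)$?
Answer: $-3528$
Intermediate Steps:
$14 \left(0 - 9\right) 4 \left(6 - -1\right) = 14 \left(0 - 9\right) 4 \left(6 + 1\right) = 14 \left(-9\right) 4 \cdot 7 = \left(-126\right) 28 = -3528$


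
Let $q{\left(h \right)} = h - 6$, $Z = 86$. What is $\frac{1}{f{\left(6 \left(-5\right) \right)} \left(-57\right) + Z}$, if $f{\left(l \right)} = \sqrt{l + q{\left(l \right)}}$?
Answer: $\frac{43}{110915} + \frac{57 i \sqrt{66}}{221830} \approx 0.00038768 + 0.0020875 i$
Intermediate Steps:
$q{\left(h \right)} = -6 + h$ ($q{\left(h \right)} = h - 6 = -6 + h$)
$f{\left(l \right)} = \sqrt{-6 + 2 l}$ ($f{\left(l \right)} = \sqrt{l + \left(-6 + l\right)} = \sqrt{-6 + 2 l}$)
$\frac{1}{f{\left(6 \left(-5\right) \right)} \left(-57\right) + Z} = \frac{1}{\sqrt{-6 + 2 \cdot 6 \left(-5\right)} \left(-57\right) + 86} = \frac{1}{\sqrt{-6 + 2 \left(-30\right)} \left(-57\right) + 86} = \frac{1}{\sqrt{-6 - 60} \left(-57\right) + 86} = \frac{1}{\sqrt{-66} \left(-57\right) + 86} = \frac{1}{i \sqrt{66} \left(-57\right) + 86} = \frac{1}{- 57 i \sqrt{66} + 86} = \frac{1}{86 - 57 i \sqrt{66}}$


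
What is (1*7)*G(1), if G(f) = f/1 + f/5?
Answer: 42/5 ≈ 8.4000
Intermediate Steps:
G(f) = 6*f/5 (G(f) = f*1 + f*(⅕) = f + f/5 = 6*f/5)
(1*7)*G(1) = (1*7)*((6/5)*1) = 7*(6/5) = 42/5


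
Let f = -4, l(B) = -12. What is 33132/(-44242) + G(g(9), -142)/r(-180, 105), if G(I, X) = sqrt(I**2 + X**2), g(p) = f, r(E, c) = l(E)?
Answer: -1506/2011 - sqrt(5045)/6 ≈ -12.587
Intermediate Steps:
r(E, c) = -12
g(p) = -4
33132/(-44242) + G(g(9), -142)/r(-180, 105) = 33132/(-44242) + sqrt((-4)**2 + (-142)**2)/(-12) = 33132*(-1/44242) + sqrt(16 + 20164)*(-1/12) = -1506/2011 + sqrt(20180)*(-1/12) = -1506/2011 + (2*sqrt(5045))*(-1/12) = -1506/2011 - sqrt(5045)/6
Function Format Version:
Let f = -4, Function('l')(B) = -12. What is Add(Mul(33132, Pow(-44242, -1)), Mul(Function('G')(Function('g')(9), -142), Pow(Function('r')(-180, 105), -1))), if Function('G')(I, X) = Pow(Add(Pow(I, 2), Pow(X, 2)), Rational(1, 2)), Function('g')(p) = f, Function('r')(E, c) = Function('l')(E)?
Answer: Add(Rational(-1506, 2011), Mul(Rational(-1, 6), Pow(5045, Rational(1, 2)))) ≈ -12.587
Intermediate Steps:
Function('r')(E, c) = -12
Function('g')(p) = -4
Add(Mul(33132, Pow(-44242, -1)), Mul(Function('G')(Function('g')(9), -142), Pow(Function('r')(-180, 105), -1))) = Add(Mul(33132, Pow(-44242, -1)), Mul(Pow(Add(Pow(-4, 2), Pow(-142, 2)), Rational(1, 2)), Pow(-12, -1))) = Add(Mul(33132, Rational(-1, 44242)), Mul(Pow(Add(16, 20164), Rational(1, 2)), Rational(-1, 12))) = Add(Rational(-1506, 2011), Mul(Pow(20180, Rational(1, 2)), Rational(-1, 12))) = Add(Rational(-1506, 2011), Mul(Mul(2, Pow(5045, Rational(1, 2))), Rational(-1, 12))) = Add(Rational(-1506, 2011), Mul(Rational(-1, 6), Pow(5045, Rational(1, 2))))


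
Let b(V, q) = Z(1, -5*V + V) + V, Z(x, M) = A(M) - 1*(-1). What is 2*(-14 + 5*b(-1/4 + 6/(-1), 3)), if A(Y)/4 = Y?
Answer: 1839/2 ≈ 919.50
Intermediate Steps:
A(Y) = 4*Y
Z(x, M) = 1 + 4*M (Z(x, M) = 4*M - 1*(-1) = 4*M + 1 = 1 + 4*M)
b(V, q) = 1 - 15*V (b(V, q) = (1 + 4*(-5*V + V)) + V = (1 + 4*(-4*V)) + V = (1 - 16*V) + V = 1 - 15*V)
2*(-14 + 5*b(-1/4 + 6/(-1), 3)) = 2*(-14 + 5*(1 - 15*(-1/4 + 6/(-1)))) = 2*(-14 + 5*(1 - 15*(-1*¼ + 6*(-1)))) = 2*(-14 + 5*(1 - 15*(-¼ - 6))) = 2*(-14 + 5*(1 - 15*(-25/4))) = 2*(-14 + 5*(1 + 375/4)) = 2*(-14 + 5*(379/4)) = 2*(-14 + 1895/4) = 2*(1839/4) = 1839/2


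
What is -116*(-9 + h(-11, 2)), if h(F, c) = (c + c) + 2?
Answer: 348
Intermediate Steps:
h(F, c) = 2 + 2*c (h(F, c) = 2*c + 2 = 2 + 2*c)
-116*(-9 + h(-11, 2)) = -116*(-9 + (2 + 2*2)) = -116*(-9 + (2 + 4)) = -116*(-9 + 6) = -116*(-3) = 348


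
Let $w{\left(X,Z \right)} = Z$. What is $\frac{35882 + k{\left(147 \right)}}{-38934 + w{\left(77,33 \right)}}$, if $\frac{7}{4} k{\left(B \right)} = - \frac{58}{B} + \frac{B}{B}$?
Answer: $- \frac{36922934}{40029129} \approx -0.9224$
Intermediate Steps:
$k{\left(B \right)} = \frac{4}{7} - \frac{232}{7 B}$ ($k{\left(B \right)} = \frac{4 \left(- \frac{58}{B} + \frac{B}{B}\right)}{7} = \frac{4 \left(- \frac{58}{B} + 1\right)}{7} = \frac{4 \left(1 - \frac{58}{B}\right)}{7} = \frac{4}{7} - \frac{232}{7 B}$)
$\frac{35882 + k{\left(147 \right)}}{-38934 + w{\left(77,33 \right)}} = \frac{35882 + \frac{4 \left(-58 + 147\right)}{7 \cdot 147}}{-38934 + 33} = \frac{35882 + \frac{4}{7} \cdot \frac{1}{147} \cdot 89}{-38901} = \left(35882 + \frac{356}{1029}\right) \left(- \frac{1}{38901}\right) = \frac{36922934}{1029} \left(- \frac{1}{38901}\right) = - \frac{36922934}{40029129}$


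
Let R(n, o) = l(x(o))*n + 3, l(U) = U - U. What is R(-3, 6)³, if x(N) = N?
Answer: 27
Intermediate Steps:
l(U) = 0
R(n, o) = 3 (R(n, o) = 0*n + 3 = 0 + 3 = 3)
R(-3, 6)³ = 3³ = 27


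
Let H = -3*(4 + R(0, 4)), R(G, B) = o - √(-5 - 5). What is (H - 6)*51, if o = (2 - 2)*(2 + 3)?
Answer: -918 + 153*I*√10 ≈ -918.0 + 483.83*I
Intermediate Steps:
o = 0 (o = 0*5 = 0)
R(G, B) = -I*√10 (R(G, B) = 0 - √(-5 - 5) = 0 - √(-10) = 0 - I*√10 = -I*√10)
H = -12 + 3*I*√10 (H = -3*(4 - I*√10) = -12 + 3*I*√10 ≈ -12.0 + 9.4868*I)
(H - 6)*51 = ((-12 + 3*I*√10) - 6)*51 = (-18 + 3*I*√10)*51 = -918 + 153*I*√10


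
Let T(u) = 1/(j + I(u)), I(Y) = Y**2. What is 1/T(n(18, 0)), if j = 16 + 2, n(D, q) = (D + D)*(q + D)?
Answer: 419922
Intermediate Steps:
n(D, q) = 2*D*(D + q) (n(D, q) = (2*D)*(D + q) = 2*D*(D + q))
j = 18
T(u) = 1/(18 + u**2)
1/T(n(18, 0)) = 1/(1/(18 + (2*18*(18 + 0))**2)) = 1/(1/(18 + (2*18*18)**2)) = 1/(1/(18 + 648**2)) = 1/(1/(18 + 419904)) = 1/(1/419922) = 419922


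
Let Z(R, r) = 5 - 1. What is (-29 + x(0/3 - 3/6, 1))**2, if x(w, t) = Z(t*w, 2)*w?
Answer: 961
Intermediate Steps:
Z(R, r) = 4
x(w, t) = 4*w
(-29 + x(0/3 - 3/6, 1))**2 = (-29 + 4*(0/3 - 3/6))**2 = (-29 + 4*(0*(1/3) - 3*1/6))**2 = (-29 + 4*(0 - 1/2))**2 = (-29 + 4*(-1/2))**2 = (-29 - 2)**2 = (-31)**2 = 961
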